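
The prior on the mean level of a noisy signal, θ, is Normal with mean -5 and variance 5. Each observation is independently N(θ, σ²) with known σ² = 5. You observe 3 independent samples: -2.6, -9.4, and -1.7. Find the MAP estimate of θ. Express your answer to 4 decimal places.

n = 3; x̄ = ((-2.6) + (-9.4) + (-1.7))/3 = -13.7/3 = -137/30 ≈ -4.5667.
For a Normal prior and Normal likelihood with known variance, the posterior is Normal; its mode equals its mean, the precision-weighted average.
Prior precision 1/σ₀² = 1/5 = 0.2; data precision n/σ² = 3/5 = 0.6.
θ̂ = (0.2·(-5) + 0.6·(-137/30)) / (0.2 + 0.6) = (-3.74)/0.8 = -4.6750.

θ̂_MAP = -4.6750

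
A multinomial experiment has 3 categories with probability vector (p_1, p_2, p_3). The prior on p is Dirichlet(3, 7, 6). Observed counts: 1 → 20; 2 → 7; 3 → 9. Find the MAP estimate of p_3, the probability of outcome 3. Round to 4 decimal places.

MAP estimate: 0.2857

The posterior is Dirichlet(αᵢ + nᵢ) = Dirichlet(23, 14, 15).
For a Dirichlet(a₁,…,a_K) with all aᵢ > 1, the mode has j-th component (aⱼ − 1)/(Σaᵢ − K).
Here Σaᵢ = 52 and K = 3, so p_3 = (15 − 1)/(52 − 3) = 14/49 ≈ 0.2857.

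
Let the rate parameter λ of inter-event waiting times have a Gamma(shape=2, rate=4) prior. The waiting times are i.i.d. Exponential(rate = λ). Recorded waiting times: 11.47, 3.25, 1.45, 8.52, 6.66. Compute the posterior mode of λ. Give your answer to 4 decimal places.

The Exponential(rate=λ) likelihood is ∝ λ^n e^(−λΣtᵢ). Here n = 5 and Σtᵢ = 11.47 + 3.25 + 1.45 + 8.52 + 6.66 = 31.35.
Posterior ∝ λe^(−4λ) · λ^5e^(−31.35λ) = λ^6e^(−35.35λ), i.e. Gamma(7, 35.35).
Mode = (a−1)/b = 6/35.35 ≈ 0.1697.

λ̂_MAP = 0.1697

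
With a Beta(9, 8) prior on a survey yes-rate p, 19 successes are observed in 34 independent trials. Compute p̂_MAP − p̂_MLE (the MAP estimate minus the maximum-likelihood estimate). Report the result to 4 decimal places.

Posterior is Beta(28, 23); MAP = (28−1)/(51−2) = 27/49 ≈ 0.55102.
MLE ignores the prior: p̂_MLE = k/n = 19/34 ≈ 0.55882.
Difference = 27/49 − 19/34 = -13/1666 ≈ -0.0078.

MAP − MLE = -0.0078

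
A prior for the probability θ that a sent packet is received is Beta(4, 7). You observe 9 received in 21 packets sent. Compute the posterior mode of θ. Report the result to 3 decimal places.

Prior: Beta(4, 7).
Data: 9 successes in 21 trials. The binomial likelihood contributes θ^9(1−θ)^12, so the posterior is Beta(4+9, 7+12) = Beta(13, 19).
For Beta(a, b) with a, b > 1 the mode is (a−1)/(a+b−2) = 12/30 ≈ 0.400.

θ̂_MAP = 0.400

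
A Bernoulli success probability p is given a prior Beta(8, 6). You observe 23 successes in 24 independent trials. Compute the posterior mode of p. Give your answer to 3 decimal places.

Prior: Beta(8, 6).
Data: 23 successes in 24 trials. The binomial likelihood contributes p^23(1−p)^1, so the posterior is Beta(8+23, 6+1) = Beta(31, 7).
For Beta(a, b) with a, b > 1 the mode is (a−1)/(a+b−2) = 30/36 ≈ 0.833.

p̂_MAP = 0.833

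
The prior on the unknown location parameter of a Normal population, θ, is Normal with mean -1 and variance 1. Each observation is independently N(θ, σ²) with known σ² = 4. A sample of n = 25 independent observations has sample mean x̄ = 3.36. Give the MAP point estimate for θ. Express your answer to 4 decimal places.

n = 25, x̄ = 3.36.
For a Normal prior and Normal likelihood with known variance, the posterior is Normal; its mode equals its mean, the precision-weighted average.
Prior precision 1/σ₀² = 1/1 = 1; data precision n/σ² = 25/4 = 6.25.
θ̂ = (1·(-1) + 6.25·3.36) / (1 + 6.25) = 20/7.25 = 80/29 ≈ 2.7586.

θ̂_MAP = 2.7586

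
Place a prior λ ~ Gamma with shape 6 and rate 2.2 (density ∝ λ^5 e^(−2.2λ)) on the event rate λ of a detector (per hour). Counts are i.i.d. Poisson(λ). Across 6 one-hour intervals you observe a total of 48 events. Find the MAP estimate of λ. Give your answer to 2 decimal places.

λ̂_MAP = 6.46

Σxᵢ = 48, n = 6.
Posterior ∝ λ^5e^(−2.2λ) · λ^48e^(−6λ) = λ^53e^(−8.2λ), i.e. Gamma(shape=54, rate=8.2).
The mode of a Gamma(a, b) with a ≥ 1 (shape–rate) is (a−1)/b = 53/8.2 ≈ 6.46.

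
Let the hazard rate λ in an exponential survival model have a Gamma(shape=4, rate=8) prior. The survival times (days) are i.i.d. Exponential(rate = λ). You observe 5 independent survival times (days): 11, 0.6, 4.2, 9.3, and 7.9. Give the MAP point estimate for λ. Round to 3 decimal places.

λ̂_MAP = 0.195

The Exponential(rate=λ) likelihood is ∝ λ^n e^(−λΣtᵢ). Here n = 5 and Σtᵢ = 11 + 0.6 + 4.2 + 9.3 + 7.9 = 33.
Posterior ∝ λ^3e^(−8λ) · λ^5e^(−33λ) = λ^8e^(−41λ), i.e. Gamma(9, 41).
Mode = (a−1)/b = 8/41 ≈ 0.195.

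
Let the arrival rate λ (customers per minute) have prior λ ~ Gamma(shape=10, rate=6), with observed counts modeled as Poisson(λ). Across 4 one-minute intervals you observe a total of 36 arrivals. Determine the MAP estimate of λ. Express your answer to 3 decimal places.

λ̂_MAP = 4.500

Σxᵢ = 36, n = 4.
Posterior ∝ λ^9e^(−6λ) · λ^36e^(−4λ) = λ^45e^(−10λ), i.e. Gamma(shape=46, rate=10).
The mode of a Gamma(a, b) with a ≥ 1 (shape–rate) is (a−1)/b = 45/10 ≈ 4.500.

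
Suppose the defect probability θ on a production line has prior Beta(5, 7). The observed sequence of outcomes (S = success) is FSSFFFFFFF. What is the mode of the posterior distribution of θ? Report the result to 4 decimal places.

Prior: Beta(5, 7).
Data: 2 successes in 10 trials (from the sequence). The binomial likelihood contributes θ^2(1−θ)^8, so the posterior is Beta(5+2, 7+8) = Beta(7, 15).
For Beta(a, b) with a, b > 1 the mode is (a−1)/(a+b−2) = 6/20 ≈ 0.3000.

θ̂_MAP = 0.3000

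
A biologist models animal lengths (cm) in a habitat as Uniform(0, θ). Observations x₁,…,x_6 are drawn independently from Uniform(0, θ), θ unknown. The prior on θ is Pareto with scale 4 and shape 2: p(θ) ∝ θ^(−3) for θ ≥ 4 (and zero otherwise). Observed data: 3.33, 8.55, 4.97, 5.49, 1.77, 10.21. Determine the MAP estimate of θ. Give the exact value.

θ̂_MAP = 10.21

The Uniform(0, θ) likelihood is θ^(−n) for θ ≥ max(xᵢ), zero otherwise. Here max(xᵢ) = 10.21.
Posterior ∝ θ^(−3) · θ^(−6) = θ^(−9) on θ ≥ max(4, 10.21) = 10.21.
This density is strictly decreasing in θ, so the posterior mode lies at the lower boundary of the support.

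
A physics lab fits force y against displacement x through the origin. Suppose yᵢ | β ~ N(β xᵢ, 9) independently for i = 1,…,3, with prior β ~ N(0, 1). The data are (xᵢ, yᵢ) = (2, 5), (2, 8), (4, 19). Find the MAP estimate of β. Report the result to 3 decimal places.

log p(β | y) = −Σ(yᵢ − βxᵢ)²/(2·9) − β²/(2·1) + const.
Setting the derivative to zero: Σxᵢ(yᵢ − βxᵢ)/9 − β/1 = 0, so β = Σxᵢyᵢ / (Σxᵢ² + σ²/τ²).
Σxᵢyᵢ = 2·5 + 2·8 + 4·19 = 102; Σxᵢ² = 24; σ²/τ² = 9.
β̂_MAP = 102 / (24 + 9) = 102/33 ≈ 3.091.

β̂_MAP = 3.091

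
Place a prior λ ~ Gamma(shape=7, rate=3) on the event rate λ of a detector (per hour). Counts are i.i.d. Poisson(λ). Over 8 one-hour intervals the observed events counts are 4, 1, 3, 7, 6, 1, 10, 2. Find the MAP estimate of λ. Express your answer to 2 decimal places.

λ̂_MAP = 3.64

Σxᵢ = 4+1+3+7+6+1+10+2 = 34, with n = 8.
Posterior ∝ λ^6e^(−3λ) · λ^34e^(−8λ) = λ^40e^(−11λ), i.e. Gamma(shape=41, rate=11).
The mode of a Gamma(a, b) with a ≥ 1 (shape–rate) is (a−1)/b = 40/11 ≈ 3.64.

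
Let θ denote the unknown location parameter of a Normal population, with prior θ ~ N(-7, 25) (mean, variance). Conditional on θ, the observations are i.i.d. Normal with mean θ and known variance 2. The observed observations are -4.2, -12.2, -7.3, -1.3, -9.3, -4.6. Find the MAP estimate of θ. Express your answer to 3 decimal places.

θ̂_MAP = -6.490

n = 6; x̄ = ((-4.2) + (-12.2) + (-7.3) + (-1.3) + (-9.3) + (-4.6))/6 = -38.9/6 = -389/60 ≈ -6.4833.
For a Normal prior and Normal likelihood with known variance, the posterior is Normal; its mode equals its mean, the precision-weighted average.
Prior precision 1/σ₀² = 1/25 = 0.04; data precision n/σ² = 6/2 = 3.
θ̂ = (0.04·(-7) + 3·(-389/60)) / (0.04 + 3) = (-19.73)/3.04 = -1973/304 ≈ -6.490.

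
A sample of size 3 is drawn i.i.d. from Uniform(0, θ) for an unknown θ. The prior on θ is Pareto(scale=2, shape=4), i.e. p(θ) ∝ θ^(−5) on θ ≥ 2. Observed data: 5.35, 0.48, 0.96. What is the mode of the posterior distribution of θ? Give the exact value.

The Uniform(0, θ) likelihood is θ^(−n) for θ ≥ max(xᵢ), zero otherwise. Here max(xᵢ) = 5.35.
Posterior ∝ θ^(−5) · θ^(−3) = θ^(−8) on θ ≥ max(2, 5.35) = 5.35.
This density is strictly decreasing in θ, so the posterior mode lies at the lower boundary of the support.

θ̂_MAP = 5.35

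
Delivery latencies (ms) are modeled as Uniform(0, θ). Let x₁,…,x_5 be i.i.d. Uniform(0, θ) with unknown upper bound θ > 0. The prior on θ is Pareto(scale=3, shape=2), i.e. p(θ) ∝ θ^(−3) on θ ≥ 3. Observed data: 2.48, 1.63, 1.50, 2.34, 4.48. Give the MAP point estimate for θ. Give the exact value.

The Uniform(0, θ) likelihood is θ^(−n) for θ ≥ max(xᵢ), zero otherwise. Here max(xᵢ) = 4.48.
Posterior ∝ θ^(−3) · θ^(−5) = θ^(−8) on θ ≥ max(3, 4.48) = 4.48.
This density is strictly decreasing in θ, so the posterior mode lies at the lower boundary of the support.

θ̂_MAP = 4.48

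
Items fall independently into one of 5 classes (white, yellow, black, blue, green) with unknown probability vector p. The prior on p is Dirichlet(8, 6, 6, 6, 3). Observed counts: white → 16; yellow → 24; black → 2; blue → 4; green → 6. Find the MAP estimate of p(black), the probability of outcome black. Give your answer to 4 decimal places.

MAP estimate of p(black) = 0.0921

The posterior is Dirichlet(αᵢ + nᵢ) = Dirichlet(24, 30, 8, 10, 9).
For a Dirichlet(a₁,…,a_K) with all aᵢ > 1, the mode has j-th component (aⱼ − 1)/(Σaᵢ − K).
Here Σaᵢ = 81 and K = 5, so p(black) = (8 − 1)/(81 − 5) = 7/76 ≈ 0.0921.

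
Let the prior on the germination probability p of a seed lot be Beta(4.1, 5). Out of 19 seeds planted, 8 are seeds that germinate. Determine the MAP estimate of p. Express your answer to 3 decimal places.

p̂_MAP = 0.425

Prior: Beta(4.1, 5).
Data: 8 successes in 19 trials. The binomial likelihood contributes p^8(1−p)^11, so the posterior is Beta(4.1+8, 5+11) = Beta(12.1, 16).
For Beta(a, b) with a, b > 1 the mode is (a−1)/(a+b−2) = 11.1/26.1 ≈ 0.425.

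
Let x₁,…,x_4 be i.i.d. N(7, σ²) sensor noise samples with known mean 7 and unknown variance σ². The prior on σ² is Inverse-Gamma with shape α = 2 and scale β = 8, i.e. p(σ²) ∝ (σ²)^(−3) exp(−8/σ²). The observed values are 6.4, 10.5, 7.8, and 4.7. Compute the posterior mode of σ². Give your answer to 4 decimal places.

σ̂²_MAP = 3.4540

Sum of squared deviations about the known mean: SS = (6.4−7)² + (10.5−7)² + (7.8−7)² + (4.7−7)² = 18.54.
The Normal likelihood contributes (σ²)^(−n/2) exp(−SS/(2σ²)), so the posterior is Inverse-Gamma(α + n/2, β + SS/2) = Inverse-Gamma(4, 17.27).
The mode of Inverse-Gamma(a, b) is b/(a+1) = 17.27/5 ≈ 3.4540.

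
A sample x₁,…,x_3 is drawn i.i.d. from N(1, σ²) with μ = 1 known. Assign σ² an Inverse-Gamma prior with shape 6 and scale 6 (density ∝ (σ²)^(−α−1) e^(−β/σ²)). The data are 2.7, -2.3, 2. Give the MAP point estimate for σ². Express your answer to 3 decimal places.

Sum of squared deviations about the known mean: SS = (2.7−1)² + (-2.3−1)² + (2−1)² = 14.78.
The Normal likelihood contributes (σ²)^(−n/2) exp(−SS/(2σ²)), so the posterior is Inverse-Gamma(α + n/2, β + SS/2) = Inverse-Gamma(7.5, 13.39).
The mode of Inverse-Gamma(a, b) is b/(a+1) = 13.39/8.5 ≈ 1.575.

σ̂²_MAP = 1.575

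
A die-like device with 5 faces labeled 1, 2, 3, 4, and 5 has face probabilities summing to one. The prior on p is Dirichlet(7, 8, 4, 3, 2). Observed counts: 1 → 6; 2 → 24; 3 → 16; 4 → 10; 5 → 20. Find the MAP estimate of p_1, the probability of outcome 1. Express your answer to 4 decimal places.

MAP estimate: 0.1263

The posterior is Dirichlet(αᵢ + nᵢ) = Dirichlet(13, 32, 20, 13, 22).
For a Dirichlet(a₁,…,a_K) with all aᵢ > 1, the mode has j-th component (aⱼ − 1)/(Σaᵢ − K).
Here Σaᵢ = 100 and K = 5, so p_1 = (13 − 1)/(100 − 5) = 12/95 ≈ 0.1263.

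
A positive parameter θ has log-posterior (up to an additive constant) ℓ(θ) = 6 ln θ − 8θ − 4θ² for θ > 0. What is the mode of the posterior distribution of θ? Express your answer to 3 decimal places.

ℓ'(θ) = 6/θ − 8 − 8θ. Setting this to zero and multiplying by θ: 8θ² + 8θ − 6 = 0.
θ = (−8 + √(8² + 4·8·6)) / (2·8) = (−8 + √256) / 16 = (−8 + 16)/16 = 1/2.
ℓ''(θ) = −6/θ² − 8 < 0, confirming a maximum.

θ̂_MAP = 0.500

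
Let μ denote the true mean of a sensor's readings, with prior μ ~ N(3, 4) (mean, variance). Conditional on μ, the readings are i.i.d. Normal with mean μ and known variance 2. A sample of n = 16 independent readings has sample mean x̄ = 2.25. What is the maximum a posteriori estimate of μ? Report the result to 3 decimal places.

μ̂_MAP = 2.273

n = 16, x̄ = 2.25.
For a Normal prior and Normal likelihood with known variance, the posterior is Normal; its mode equals its mean, the precision-weighted average.
Prior precision 1/σ₀² = 1/4 = 0.25; data precision n/σ² = 16/2 = 8.
μ̂ = (0.25·3 + 8·2.25) / (0.25 + 8) = 18.75/8.25 = 25/11 ≈ 2.273.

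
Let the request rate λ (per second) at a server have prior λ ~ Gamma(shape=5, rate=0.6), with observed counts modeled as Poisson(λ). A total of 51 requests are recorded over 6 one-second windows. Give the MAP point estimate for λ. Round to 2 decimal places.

Σxᵢ = 51, n = 6.
Posterior ∝ λ^4e^(−0.6λ) · λ^51e^(−6λ) = λ^55e^(−6.6λ), i.e. Gamma(shape=56, rate=6.6).
The mode of a Gamma(a, b) with a ≥ 1 (shape–rate) is (a−1)/b = 55/6.6 ≈ 8.33.

λ̂_MAP = 8.33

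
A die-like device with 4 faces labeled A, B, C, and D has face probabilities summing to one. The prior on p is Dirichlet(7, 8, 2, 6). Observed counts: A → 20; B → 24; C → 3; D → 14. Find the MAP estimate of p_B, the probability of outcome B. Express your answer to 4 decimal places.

MAP estimate of p_B = 0.3875

The posterior is Dirichlet(αᵢ + nᵢ) = Dirichlet(27, 32, 5, 20).
For a Dirichlet(a₁,…,a_K) with all aᵢ > 1, the mode has j-th component (aⱼ − 1)/(Σaᵢ − K).
Here Σaᵢ = 84 and K = 4, so p_B = (32 − 1)/(84 − 4) = 31/80 ≈ 0.3875.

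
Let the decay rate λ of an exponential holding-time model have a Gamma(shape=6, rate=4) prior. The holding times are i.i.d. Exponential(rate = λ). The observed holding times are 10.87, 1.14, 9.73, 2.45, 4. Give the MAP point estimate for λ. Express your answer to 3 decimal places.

λ̂_MAP = 0.311

The Exponential(rate=λ) likelihood is ∝ λ^n e^(−λΣtᵢ). Here n = 5 and Σtᵢ = 10.87 + 1.14 + 9.73 + 2.45 + 4 = 28.19.
Posterior ∝ λ^5e^(−4λ) · λ^5e^(−28.19λ) = λ^10e^(−32.19λ), i.e. Gamma(11, 32.19).
Mode = (a−1)/b = 10/32.19 ≈ 0.311.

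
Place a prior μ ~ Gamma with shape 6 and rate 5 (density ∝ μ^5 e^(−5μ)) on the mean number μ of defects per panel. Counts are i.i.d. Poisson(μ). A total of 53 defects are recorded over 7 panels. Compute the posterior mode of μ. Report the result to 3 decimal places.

Σxᵢ = 53, n = 7.
Posterior ∝ μ^5e^(−5μ) · μ^53e^(−7μ) = μ^58e^(−12μ), i.e. Gamma(shape=59, rate=12).
The mode of a Gamma(a, b) with a ≥ 1 (shape–rate) is (a−1)/b = 58/12 ≈ 4.833.

μ̂_MAP = 4.833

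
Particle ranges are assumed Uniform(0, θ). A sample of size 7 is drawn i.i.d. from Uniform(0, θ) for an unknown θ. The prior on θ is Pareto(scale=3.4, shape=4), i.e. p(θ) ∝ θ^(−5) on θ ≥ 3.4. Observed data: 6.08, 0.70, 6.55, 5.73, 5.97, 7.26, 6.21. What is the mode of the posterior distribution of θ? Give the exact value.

The Uniform(0, θ) likelihood is θ^(−n) for θ ≥ max(xᵢ), zero otherwise. Here max(xᵢ) = 7.26.
Posterior ∝ θ^(−5) · θ^(−7) = θ^(−12) on θ ≥ max(3.4, 7.26) = 7.26.
This density is strictly decreasing in θ, so the posterior mode lies at the lower boundary of the support.

θ̂_MAP = 7.26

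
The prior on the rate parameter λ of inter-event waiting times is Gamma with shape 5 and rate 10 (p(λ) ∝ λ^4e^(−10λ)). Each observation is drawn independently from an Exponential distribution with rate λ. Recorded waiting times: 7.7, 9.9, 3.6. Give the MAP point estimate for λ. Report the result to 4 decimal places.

The Exponential(rate=λ) likelihood is ∝ λ^n e^(−λΣtᵢ). Here n = 3 and Σtᵢ = 7.7 + 9.9 + 3.6 = 21.2.
Posterior ∝ λ^4e^(−10λ) · λ^3e^(−21.2λ) = λ^7e^(−31.2λ), i.e. Gamma(8, 31.2).
Mode = (a−1)/b = 7/31.2 ≈ 0.2244.

λ̂_MAP = 0.2244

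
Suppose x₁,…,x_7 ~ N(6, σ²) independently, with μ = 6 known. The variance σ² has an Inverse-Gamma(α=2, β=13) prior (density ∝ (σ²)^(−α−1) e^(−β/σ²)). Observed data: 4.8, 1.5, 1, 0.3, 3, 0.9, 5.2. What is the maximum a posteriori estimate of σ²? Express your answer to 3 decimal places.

Sum of squared deviations about the known mean: SS = (4.8−6)² + (1.5−6)² + (1−6)² + (0.3−6)² + (3−6)² + (0.9−6)² + (5.2−6)² = 114.83.
The Normal likelihood contributes (σ²)^(−n/2) exp(−SS/(2σ²)), so the posterior is Inverse-Gamma(α + n/2, β + SS/2) = Inverse-Gamma(5.5, 70.415).
The mode of Inverse-Gamma(a, b) is b/(a+1) = 70.415/6.5 ≈ 10.833.

σ̂²_MAP = 10.833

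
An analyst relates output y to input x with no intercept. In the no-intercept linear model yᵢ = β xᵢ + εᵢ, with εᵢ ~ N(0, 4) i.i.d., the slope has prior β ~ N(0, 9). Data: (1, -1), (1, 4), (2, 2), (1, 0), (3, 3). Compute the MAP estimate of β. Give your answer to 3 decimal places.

β̂_MAP = 0.973

log p(β | y) = −Σ(yᵢ − βxᵢ)²/(2·4) − β²/(2·9) + const.
Setting the derivative to zero: Σxᵢ(yᵢ − βxᵢ)/4 − β/9 = 0, so β = Σxᵢyᵢ / (Σxᵢ² + σ²/τ²).
Σxᵢyᵢ = 1·(-1) + 1·4 + 2·2 + 1·0 + 3·3 = 16; Σxᵢ² = 16; σ²/τ² = 4/9.
β̂_MAP = 16 / (16 + 4/9) = 16/(148/9) = 36/37 ≈ 0.973.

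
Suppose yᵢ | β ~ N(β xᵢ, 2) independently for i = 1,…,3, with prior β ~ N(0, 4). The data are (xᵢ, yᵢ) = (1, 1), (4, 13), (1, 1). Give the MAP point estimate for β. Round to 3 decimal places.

β̂_MAP = 2.919

log p(β | y) = −Σ(yᵢ − βxᵢ)²/(2·2) − β²/(2·4) + const.
Setting the derivative to zero: Σxᵢ(yᵢ − βxᵢ)/2 − β/4 = 0, so β = Σxᵢyᵢ / (Σxᵢ² + σ²/τ²).
Σxᵢyᵢ = 1·1 + 4·13 + 1·1 = 54; Σxᵢ² = 18; σ²/τ² = 0.5.
β̂_MAP = 54 / (18 + 0.5) = 54/18.5 ≈ 2.919.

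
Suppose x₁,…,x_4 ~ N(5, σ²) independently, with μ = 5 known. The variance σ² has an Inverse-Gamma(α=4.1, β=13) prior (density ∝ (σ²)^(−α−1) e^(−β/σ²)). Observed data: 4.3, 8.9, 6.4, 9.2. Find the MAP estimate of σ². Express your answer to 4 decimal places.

σ̂²_MAP = 4.3169

Sum of squared deviations about the known mean: SS = (4.3−5)² + (8.9−5)² + (6.4−5)² + (9.2−5)² = 35.3.
The Normal likelihood contributes (σ²)^(−n/2) exp(−SS/(2σ²)), so the posterior is Inverse-Gamma(α + n/2, β + SS/2) = Inverse-Gamma(6.1, 30.65).
The mode of Inverse-Gamma(a, b) is b/(a+1) = 30.65/7.1 ≈ 4.3169.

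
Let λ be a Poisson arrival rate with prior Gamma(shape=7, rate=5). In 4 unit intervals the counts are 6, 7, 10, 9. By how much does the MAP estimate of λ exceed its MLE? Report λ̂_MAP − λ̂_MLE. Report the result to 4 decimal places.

MAP − MLE = -3.7778

Σxᵢ = 32. Posterior is Gamma(39, 9); MAP = (39−1)/9 = 38/9 ≈ 4.22222.
MLE = x̄ = 32/4 ≈ 8.00000.
Difference = 38/9 − 32/4 = -34/9 ≈ -3.7778.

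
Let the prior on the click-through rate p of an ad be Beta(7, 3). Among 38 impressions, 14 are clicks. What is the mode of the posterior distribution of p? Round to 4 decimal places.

p̂_MAP = 0.4348

Prior: Beta(7, 3).
Data: 14 successes in 38 trials. The binomial likelihood contributes p^14(1−p)^24, so the posterior is Beta(7+14, 3+24) = Beta(21, 27).
For Beta(a, b) with a, b > 1 the mode is (a−1)/(a+b−2) = 20/46 ≈ 0.4348.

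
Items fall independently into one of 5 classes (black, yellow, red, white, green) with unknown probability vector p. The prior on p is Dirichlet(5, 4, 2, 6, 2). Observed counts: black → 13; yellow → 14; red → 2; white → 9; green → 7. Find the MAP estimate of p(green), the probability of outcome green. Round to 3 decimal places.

MAP estimate of p(green) = 0.136

The posterior is Dirichlet(αᵢ + nᵢ) = Dirichlet(18, 18, 4, 15, 9).
For a Dirichlet(a₁,…,a_K) with all aᵢ > 1, the mode has j-th component (aⱼ − 1)/(Σaᵢ − K).
Here Σaᵢ = 64 and K = 5, so p(green) = (9 − 1)/(64 − 5) = 8/59 ≈ 0.136.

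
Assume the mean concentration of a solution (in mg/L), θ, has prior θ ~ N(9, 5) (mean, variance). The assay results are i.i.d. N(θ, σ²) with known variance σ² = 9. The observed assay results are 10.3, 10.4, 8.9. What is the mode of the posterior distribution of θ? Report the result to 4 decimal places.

θ̂_MAP = 9.5417

n = 3; x̄ = (10.3 + 10.4 + 8.9)/3 = 29.6/3 = 148/15 ≈ 9.8667.
For a Normal prior and Normal likelihood with known variance, the posterior is Normal; its mode equals its mean, the precision-weighted average.
Prior precision 1/σ₀² = 1/5 = 0.2; data precision n/σ² = 3/9 = 1/3.
θ̂ = (0.2·9 + (1/3)·(148/15)) / (0.2 + 1/3) = (229/45)/(8/15) = 229/24 ≈ 9.5417.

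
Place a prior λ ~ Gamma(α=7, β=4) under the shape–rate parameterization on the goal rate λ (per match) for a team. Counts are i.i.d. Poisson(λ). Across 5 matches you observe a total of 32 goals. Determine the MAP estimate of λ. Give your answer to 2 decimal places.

Σxᵢ = 32, n = 5.
Posterior ∝ λ^6e^(−4λ) · λ^32e^(−5λ) = λ^38e^(−9λ), i.e. Gamma(shape=39, rate=9).
The mode of a Gamma(a, b) with a ≥ 1 (shape–rate) is (a−1)/b = 38/9 ≈ 4.22.

λ̂_MAP = 4.22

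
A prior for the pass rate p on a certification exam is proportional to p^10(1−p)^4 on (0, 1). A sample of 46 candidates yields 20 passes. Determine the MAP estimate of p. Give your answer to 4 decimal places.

The prior density ∝ p^10(1−p)^4 is the kernel of Beta(11, 5).
Data: 20 successes in 46 trials. The binomial likelihood contributes p^20(1−p)^26, so the posterior is Beta(11+20, 5+26) = Beta(31, 31).
For Beta(a, b) with a, b > 1 the mode is (a−1)/(a+b−2) = 30/60 ≈ 0.5000.

p̂_MAP = 0.5000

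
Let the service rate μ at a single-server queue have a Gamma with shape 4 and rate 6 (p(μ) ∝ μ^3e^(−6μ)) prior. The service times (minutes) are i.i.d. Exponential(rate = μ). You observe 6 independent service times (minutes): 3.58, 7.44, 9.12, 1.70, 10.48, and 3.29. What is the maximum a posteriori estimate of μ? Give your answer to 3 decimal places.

The Exponential(rate=μ) likelihood is ∝ μ^n e^(−μΣtᵢ). Here n = 6 and Σtᵢ = 3.58 + 7.44 + 9.12 + 1.70 + 10.48 + 3.29 = 35.61.
Posterior ∝ μ^3e^(−6μ) · μ^6e^(−35.61μ) = μ^9e^(−41.61μ), i.e. Gamma(10, 41.61).
Mode = (a−1)/b = 9/41.61 ≈ 0.216.

μ̂_MAP = 0.216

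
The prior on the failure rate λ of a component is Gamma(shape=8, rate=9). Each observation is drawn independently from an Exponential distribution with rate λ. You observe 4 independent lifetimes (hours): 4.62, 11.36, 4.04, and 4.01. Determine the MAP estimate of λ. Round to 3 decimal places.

The Exponential(rate=λ) likelihood is ∝ λ^n e^(−λΣtᵢ). Here n = 4 and Σtᵢ = 4.62 + 11.36 + 4.04 + 4.01 = 24.03.
Posterior ∝ λ^7e^(−9λ) · λ^4e^(−24.03λ) = λ^11e^(−33.03λ), i.e. Gamma(12, 33.03).
Mode = (a−1)/b = 11/33.03 ≈ 0.333.

λ̂_MAP = 0.333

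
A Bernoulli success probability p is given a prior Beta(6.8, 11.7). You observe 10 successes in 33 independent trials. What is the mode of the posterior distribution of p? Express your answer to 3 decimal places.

p̂_MAP = 0.319

Prior: Beta(6.8, 11.7).
Data: 10 successes in 33 trials. The binomial likelihood contributes p^10(1−p)^23, so the posterior is Beta(6.8+10, 11.7+23) = Beta(16.8, 34.7).
For Beta(a, b) with a, b > 1 the mode is (a−1)/(a+b−2) = 15.8/49.5 ≈ 0.319.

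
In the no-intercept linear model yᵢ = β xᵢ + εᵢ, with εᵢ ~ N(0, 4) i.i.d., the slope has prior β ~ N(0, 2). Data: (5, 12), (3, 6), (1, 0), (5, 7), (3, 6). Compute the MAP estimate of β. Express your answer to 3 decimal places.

β̂_MAP = 1.845

log p(β | y) = −Σ(yᵢ − βxᵢ)²/(2·4) − β²/(2·2) + const.
Setting the derivative to zero: Σxᵢ(yᵢ − βxᵢ)/4 − β/2 = 0, so β = Σxᵢyᵢ / (Σxᵢ² + σ²/τ²).
Σxᵢyᵢ = 5·12 + 3·6 + 1·0 + 5·7 + 3·6 = 131; Σxᵢ² = 69; σ²/τ² = 2.
β̂_MAP = 131 / (69 + 2) = 131/71 ≈ 1.845.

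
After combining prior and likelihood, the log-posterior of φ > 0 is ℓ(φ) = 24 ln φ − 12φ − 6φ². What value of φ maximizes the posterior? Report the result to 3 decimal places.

φ̂_MAP = 1.000

ℓ'(φ) = 24/φ − 12 − 12φ. Setting this to zero and multiplying by φ: 12φ² + 12φ − 24 = 0.
φ = (−12 + √(12² + 4·12·24)) / (2·12) = (−12 + √1296) / 24 = (−12 + 36)/24 = 1.
ℓ''(φ) = −24/φ² − 12 < 0, confirming a maximum.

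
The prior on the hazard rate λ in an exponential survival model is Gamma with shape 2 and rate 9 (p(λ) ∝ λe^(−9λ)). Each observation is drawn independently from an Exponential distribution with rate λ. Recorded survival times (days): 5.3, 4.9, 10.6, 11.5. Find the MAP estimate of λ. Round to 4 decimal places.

The Exponential(rate=λ) likelihood is ∝ λ^n e^(−λΣtᵢ). Here n = 4 and Σtᵢ = 5.3 + 4.9 + 10.6 + 11.5 = 32.3.
Posterior ∝ λe^(−9λ) · λ^4e^(−32.3λ) = λ^5e^(−41.3λ), i.e. Gamma(6, 41.3).
Mode = (a−1)/b = 5/41.3 ≈ 0.1211.

λ̂_MAP = 0.1211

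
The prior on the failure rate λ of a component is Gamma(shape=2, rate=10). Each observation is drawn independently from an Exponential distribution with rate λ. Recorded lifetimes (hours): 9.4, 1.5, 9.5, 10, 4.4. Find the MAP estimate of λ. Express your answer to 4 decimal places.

The Exponential(rate=λ) likelihood is ∝ λ^n e^(−λΣtᵢ). Here n = 5 and Σtᵢ = 9.4 + 1.5 + 9.5 + 10 + 4.4 = 34.8.
Posterior ∝ λe^(−10λ) · λ^5e^(−34.8λ) = λ^6e^(−44.8λ), i.e. Gamma(7, 44.8).
Mode = (a−1)/b = 6/44.8 ≈ 0.1339.

λ̂_MAP = 0.1339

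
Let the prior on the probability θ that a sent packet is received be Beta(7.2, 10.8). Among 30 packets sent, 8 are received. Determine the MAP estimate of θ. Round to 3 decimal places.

θ̂_MAP = 0.309

Prior: Beta(7.2, 10.8).
Data: 8 successes in 30 trials. The binomial likelihood contributes θ^8(1−θ)^22, so the posterior is Beta(7.2+8, 10.8+22) = Beta(15.2, 32.8).
For Beta(a, b) with a, b > 1 the mode is (a−1)/(a+b−2) = 14.2/46 ≈ 0.309.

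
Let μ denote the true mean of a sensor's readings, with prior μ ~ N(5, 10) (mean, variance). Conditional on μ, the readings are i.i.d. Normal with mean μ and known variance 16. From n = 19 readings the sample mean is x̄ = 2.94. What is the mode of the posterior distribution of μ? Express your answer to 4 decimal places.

μ̂_MAP = 3.1000

n = 19, x̄ = 2.94.
For a Normal prior and Normal likelihood with known variance, the posterior is Normal; its mode equals its mean, the precision-weighted average.
Prior precision 1/σ₀² = 1/10 = 0.1; data precision n/σ² = 19/16 = 1.1875.
μ̂ = (0.1·5 + 1.1875·2.94) / (0.1 + 1.1875) = 3.99125/1.2875 = 3.1000.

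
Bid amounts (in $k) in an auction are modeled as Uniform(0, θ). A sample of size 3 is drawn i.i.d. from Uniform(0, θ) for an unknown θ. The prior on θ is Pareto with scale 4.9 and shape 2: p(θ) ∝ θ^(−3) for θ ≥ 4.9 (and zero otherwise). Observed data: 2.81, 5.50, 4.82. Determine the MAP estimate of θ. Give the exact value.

The Uniform(0, θ) likelihood is θ^(−n) for θ ≥ max(xᵢ), zero otherwise. Here max(xᵢ) = 5.50.
Posterior ∝ θ^(−3) · θ^(−3) = θ^(−6) on θ ≥ max(4.9, 5.50) = 5.50.
This density is strictly decreasing in θ, so the posterior mode lies at the lower boundary of the support.

θ̂_MAP = 5.50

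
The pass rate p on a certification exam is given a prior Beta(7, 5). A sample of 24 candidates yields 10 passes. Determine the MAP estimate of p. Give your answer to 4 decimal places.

p̂_MAP = 0.4706

Prior: Beta(7, 5).
Data: 10 successes in 24 trials. The binomial likelihood contributes p^10(1−p)^14, so the posterior is Beta(7+10, 5+14) = Beta(17, 19).
For Beta(a, b) with a, b > 1 the mode is (a−1)/(a+b−2) = 16/34 ≈ 0.4706.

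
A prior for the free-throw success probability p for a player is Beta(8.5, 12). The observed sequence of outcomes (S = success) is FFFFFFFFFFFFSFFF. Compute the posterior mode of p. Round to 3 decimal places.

Prior: Beta(8.5, 12).
Data: 1 success in 16 trials (from the sequence). The binomial likelihood contributes p(1−p)^15, so the posterior is Beta(8.5+1, 12+15) = Beta(9.5, 27).
For Beta(a, b) with a, b > 1 the mode is (a−1)/(a+b−2) = 8.5/34.5 ≈ 0.246.

p̂_MAP = 0.246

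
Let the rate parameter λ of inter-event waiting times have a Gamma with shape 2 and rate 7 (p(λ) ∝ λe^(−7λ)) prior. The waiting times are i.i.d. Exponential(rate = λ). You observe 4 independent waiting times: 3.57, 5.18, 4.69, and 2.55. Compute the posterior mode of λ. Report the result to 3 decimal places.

λ̂_MAP = 0.217

The Exponential(rate=λ) likelihood is ∝ λ^n e^(−λΣtᵢ). Here n = 4 and Σtᵢ = 3.57 + 5.18 + 4.69 + 2.55 = 15.99.
Posterior ∝ λe^(−7λ) · λ^4e^(−15.99λ) = λ^5e^(−22.99λ), i.e. Gamma(6, 22.99).
Mode = (a−1)/b = 5/22.99 ≈ 0.217.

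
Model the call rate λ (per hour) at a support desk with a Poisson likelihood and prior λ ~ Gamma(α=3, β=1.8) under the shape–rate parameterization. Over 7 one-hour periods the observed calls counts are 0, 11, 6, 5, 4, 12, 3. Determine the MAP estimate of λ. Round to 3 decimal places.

λ̂_MAP = 4.886

Σxᵢ = 0+11+6+5+4+12+3 = 41, with n = 7.
Posterior ∝ λ^2e^(−1.8λ) · λ^41e^(−7λ) = λ^43e^(−8.8λ), i.e. Gamma(shape=44, rate=8.8).
The mode of a Gamma(a, b) with a ≥ 1 (shape–rate) is (a−1)/b = 43/8.8 ≈ 4.886.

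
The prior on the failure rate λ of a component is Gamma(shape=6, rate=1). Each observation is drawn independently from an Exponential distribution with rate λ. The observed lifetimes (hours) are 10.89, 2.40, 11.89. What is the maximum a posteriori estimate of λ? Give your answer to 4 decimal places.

λ̂_MAP = 0.3056

The Exponential(rate=λ) likelihood is ∝ λ^n e^(−λΣtᵢ). Here n = 3 and Σtᵢ = 10.89 + 2.40 + 11.89 = 25.18.
Posterior ∝ λ^5e^(−1λ) · λ^3e^(−25.18λ) = λ^8e^(−26.18λ), i.e. Gamma(9, 26.18).
Mode = (a−1)/b = 8/26.18 ≈ 0.3056.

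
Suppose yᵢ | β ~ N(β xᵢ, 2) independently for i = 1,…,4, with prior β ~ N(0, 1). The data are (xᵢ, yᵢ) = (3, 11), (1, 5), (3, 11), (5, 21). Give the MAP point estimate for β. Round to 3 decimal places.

β̂_MAP = 3.826

log p(β | y) = −Σ(yᵢ − βxᵢ)²/(2·2) − β²/(2·1) + const.
Setting the derivative to zero: Σxᵢ(yᵢ − βxᵢ)/2 − β/1 = 0, so β = Σxᵢyᵢ / (Σxᵢ² + σ²/τ²).
Σxᵢyᵢ = 3·11 + 1·5 + 3·11 + 5·21 = 176; Σxᵢ² = 44; σ²/τ² = 2.
β̂_MAP = 176 / (44 + 2) = 176/46 ≈ 3.826.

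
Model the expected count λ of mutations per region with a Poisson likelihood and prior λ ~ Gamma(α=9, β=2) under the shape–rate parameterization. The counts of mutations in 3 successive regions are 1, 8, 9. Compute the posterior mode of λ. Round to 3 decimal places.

Σxᵢ = 1+8+9 = 18, with n = 3.
Posterior ∝ λ^8e^(−2λ) · λ^18e^(−3λ) = λ^26e^(−5λ), i.e. Gamma(shape=27, rate=5).
The mode of a Gamma(a, b) with a ≥ 1 (shape–rate) is (a−1)/b = 26/5 ≈ 5.200.

λ̂_MAP = 5.200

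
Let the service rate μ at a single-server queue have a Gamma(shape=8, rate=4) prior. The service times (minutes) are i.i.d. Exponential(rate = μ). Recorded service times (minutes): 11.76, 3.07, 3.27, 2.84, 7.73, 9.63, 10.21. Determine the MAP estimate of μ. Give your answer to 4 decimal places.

The Exponential(rate=μ) likelihood is ∝ μ^n e^(−μΣtᵢ). Here n = 7 and Σtᵢ = 11.76 + 3.07 + 3.27 + 2.84 + 7.73 + 9.63 + 10.21 = 48.51.
Posterior ∝ μ^7e^(−4μ) · μ^7e^(−48.51μ) = μ^14e^(−52.51μ), i.e. Gamma(15, 52.51).
Mode = (a−1)/b = 14/52.51 ≈ 0.2666.

μ̂_MAP = 0.2666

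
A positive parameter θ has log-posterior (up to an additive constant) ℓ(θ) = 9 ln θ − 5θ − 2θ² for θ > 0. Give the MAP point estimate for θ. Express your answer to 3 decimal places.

θ̂_MAP = 1.000

ℓ'(θ) = 9/θ − 5 − 4θ. Setting this to zero and multiplying by θ: 4θ² + 5θ − 9 = 0.
θ = (−5 + √(5² + 4·4·9)) / (2·4) = (−5 + √169) / 8 = (−5 + 13)/8 = 1.
ℓ''(θ) = −9/θ² − 4 < 0, confirming a maximum.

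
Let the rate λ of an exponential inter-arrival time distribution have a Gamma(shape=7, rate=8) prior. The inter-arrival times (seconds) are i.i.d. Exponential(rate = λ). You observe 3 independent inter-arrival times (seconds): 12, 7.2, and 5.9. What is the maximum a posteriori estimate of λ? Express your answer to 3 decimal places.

The Exponential(rate=λ) likelihood is ∝ λ^n e^(−λΣtᵢ). Here n = 3 and Σtᵢ = 12 + 7.2 + 5.9 = 25.1.
Posterior ∝ λ^6e^(−8λ) · λ^3e^(−25.1λ) = λ^9e^(−33.1λ), i.e. Gamma(10, 33.1).
Mode = (a−1)/b = 9/33.1 ≈ 0.272.

λ̂_MAP = 0.272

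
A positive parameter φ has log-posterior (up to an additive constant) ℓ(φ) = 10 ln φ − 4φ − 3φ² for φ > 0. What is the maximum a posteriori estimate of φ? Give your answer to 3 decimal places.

ℓ'(φ) = 10/φ − 4 − 6φ. Setting this to zero and multiplying by φ: 6φ² + 4φ − 10 = 0.
φ = (−4 + √(4² + 4·6·10)) / (2·6) = (−4 + √256) / 12 = (−4 + 16)/12 = 1.
ℓ''(φ) = −10/φ² − 6 < 0, confirming a maximum.

φ̂_MAP = 1.000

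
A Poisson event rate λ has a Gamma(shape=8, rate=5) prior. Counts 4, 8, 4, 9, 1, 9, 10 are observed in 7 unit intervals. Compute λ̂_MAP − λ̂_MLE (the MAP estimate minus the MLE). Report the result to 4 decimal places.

Σxᵢ = 45. Posterior is Gamma(53, 12); MAP = (53−1)/12 = 52/12 ≈ 4.33333.
MLE = x̄ = 45/7 ≈ 6.42857.
Difference = 52/12 − 45/7 = -44/21 ≈ -2.0952.

MAP − MLE = -2.0952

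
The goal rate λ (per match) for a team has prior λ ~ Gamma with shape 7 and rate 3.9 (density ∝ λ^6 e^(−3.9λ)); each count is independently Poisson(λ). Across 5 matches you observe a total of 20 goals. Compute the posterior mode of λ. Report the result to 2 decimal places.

λ̂_MAP = 2.92

Σxᵢ = 20, n = 5.
Posterior ∝ λ^6e^(−3.9λ) · λ^20e^(−5λ) = λ^26e^(−8.9λ), i.e. Gamma(shape=27, rate=8.9).
The mode of a Gamma(a, b) with a ≥ 1 (shape–rate) is (a−1)/b = 26/8.9 ≈ 2.92.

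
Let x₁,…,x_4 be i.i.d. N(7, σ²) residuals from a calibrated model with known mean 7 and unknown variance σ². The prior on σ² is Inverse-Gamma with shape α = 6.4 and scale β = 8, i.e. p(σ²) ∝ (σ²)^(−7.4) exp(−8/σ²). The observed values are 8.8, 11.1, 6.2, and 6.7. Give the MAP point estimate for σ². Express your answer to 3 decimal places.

Sum of squared deviations about the known mean: SS = (8.8−7)² + (11.1−7)² + (6.2−7)² + (6.7−7)² = 20.78.
The Normal likelihood contributes (σ²)^(−n/2) exp(−SS/(2σ²)), so the posterior is Inverse-Gamma(α + n/2, β + SS/2) = Inverse-Gamma(8.4, 18.39).
The mode of Inverse-Gamma(a, b) is b/(a+1) = 18.39/9.4 ≈ 1.956.

σ̂²_MAP = 1.956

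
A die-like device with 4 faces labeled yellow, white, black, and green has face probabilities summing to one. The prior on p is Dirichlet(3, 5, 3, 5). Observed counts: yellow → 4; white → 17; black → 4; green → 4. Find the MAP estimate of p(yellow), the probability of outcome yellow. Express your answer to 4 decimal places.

MAP estimate of p(yellow) = 0.1463

The posterior is Dirichlet(αᵢ + nᵢ) = Dirichlet(7, 22, 7, 9).
For a Dirichlet(a₁,…,a_K) with all aᵢ > 1, the mode has j-th component (aⱼ − 1)/(Σaᵢ − K).
Here Σaᵢ = 45 and K = 4, so p(yellow) = (7 − 1)/(45 − 4) = 6/41 ≈ 0.1463.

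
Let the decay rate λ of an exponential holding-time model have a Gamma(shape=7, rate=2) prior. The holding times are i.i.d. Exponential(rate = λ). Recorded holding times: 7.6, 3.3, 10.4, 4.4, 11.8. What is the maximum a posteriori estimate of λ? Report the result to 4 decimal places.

λ̂_MAP = 0.2785

The Exponential(rate=λ) likelihood is ∝ λ^n e^(−λΣtᵢ). Here n = 5 and Σtᵢ = 7.6 + 3.3 + 10.4 + 4.4 + 11.8 = 37.5.
Posterior ∝ λ^6e^(−2λ) · λ^5e^(−37.5λ) = λ^11e^(−39.5λ), i.e. Gamma(12, 39.5).
Mode = (a−1)/b = 11/39.5 ≈ 0.2785.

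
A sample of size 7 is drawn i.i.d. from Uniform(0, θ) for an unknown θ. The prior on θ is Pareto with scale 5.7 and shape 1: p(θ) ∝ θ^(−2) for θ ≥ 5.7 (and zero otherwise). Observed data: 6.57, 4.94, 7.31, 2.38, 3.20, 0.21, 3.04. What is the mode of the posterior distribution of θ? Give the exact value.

θ̂_MAP = 7.31

The Uniform(0, θ) likelihood is θ^(−n) for θ ≥ max(xᵢ), zero otherwise. Here max(xᵢ) = 7.31.
Posterior ∝ θ^(−2) · θ^(−7) = θ^(−9) on θ ≥ max(5.7, 7.31) = 7.31.
This density is strictly decreasing in θ, so the posterior mode lies at the lower boundary of the support.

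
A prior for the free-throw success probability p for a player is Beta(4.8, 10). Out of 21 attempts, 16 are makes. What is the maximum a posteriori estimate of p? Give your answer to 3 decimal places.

p̂_MAP = 0.586

Prior: Beta(4.8, 10).
Data: 16 successes in 21 trials. The binomial likelihood contributes p^16(1−p)^5, so the posterior is Beta(4.8+16, 10+5) = Beta(20.8, 15).
For Beta(a, b) with a, b > 1 the mode is (a−1)/(a+b−2) = 19.8/33.8 ≈ 0.586.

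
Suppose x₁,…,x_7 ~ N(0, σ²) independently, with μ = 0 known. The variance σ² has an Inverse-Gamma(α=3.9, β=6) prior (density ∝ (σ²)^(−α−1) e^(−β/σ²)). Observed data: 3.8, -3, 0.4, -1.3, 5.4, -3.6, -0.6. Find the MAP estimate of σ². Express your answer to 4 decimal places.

σ̂²_MAP = 4.7482

Sum of squared deviations about the known mean: SS = (3.8−0)² + (-3−0)² + (0.4−0)² + (-1.3−0)² + (5.4−0)² + (-3.6−0)² + (-0.6−0)² = 67.77.
The Normal likelihood contributes (σ²)^(−n/2) exp(−SS/(2σ²)), so the posterior is Inverse-Gamma(α + n/2, β + SS/2) = Inverse-Gamma(7.4, 39.885).
The mode of Inverse-Gamma(a, b) is b/(a+1) = 39.885/8.4 ≈ 4.7482.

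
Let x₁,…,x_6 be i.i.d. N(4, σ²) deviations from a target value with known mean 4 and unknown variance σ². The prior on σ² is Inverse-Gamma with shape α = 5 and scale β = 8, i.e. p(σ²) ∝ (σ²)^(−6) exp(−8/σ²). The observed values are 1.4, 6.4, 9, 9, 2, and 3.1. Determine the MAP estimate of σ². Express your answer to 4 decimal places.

Sum of squared deviations about the known mean: SS = (1.4−4)² + (6.4−4)² + (9−4)² + (9−4)² + (2−4)² + (3.1−4)² = 67.33.
The Normal likelihood contributes (σ²)^(−n/2) exp(−SS/(2σ²)), so the posterior is Inverse-Gamma(α + n/2, β + SS/2) = Inverse-Gamma(8, 41.665).
The mode of Inverse-Gamma(a, b) is b/(a+1) = 41.665/9 ≈ 4.6294.

σ̂²_MAP = 4.6294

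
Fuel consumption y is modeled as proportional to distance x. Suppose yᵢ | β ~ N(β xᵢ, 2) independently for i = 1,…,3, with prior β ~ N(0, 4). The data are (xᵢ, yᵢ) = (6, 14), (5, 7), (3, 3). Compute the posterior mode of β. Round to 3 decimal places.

β̂_MAP = 1.816

log p(β | y) = −Σ(yᵢ − βxᵢ)²/(2·2) − β²/(2·4) + const.
Setting the derivative to zero: Σxᵢ(yᵢ − βxᵢ)/2 − β/4 = 0, so β = Σxᵢyᵢ / (Σxᵢ² + σ²/τ²).
Σxᵢyᵢ = 6·14 + 5·7 + 3·3 = 128; Σxᵢ² = 70; σ²/τ² = 0.5.
β̂_MAP = 128 / (70 + 0.5) = 128/70.5 ≈ 1.816.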